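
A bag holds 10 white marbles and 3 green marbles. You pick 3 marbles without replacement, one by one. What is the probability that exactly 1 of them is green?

One ordering (green drawn first) has probability 3/13 × 10/12 × 9/11 = 270/1716 = 45/286.
There are C(3,1) = 3 such orderings, each equally likely, so P = 3 × 45/286 = 135/286.

135/286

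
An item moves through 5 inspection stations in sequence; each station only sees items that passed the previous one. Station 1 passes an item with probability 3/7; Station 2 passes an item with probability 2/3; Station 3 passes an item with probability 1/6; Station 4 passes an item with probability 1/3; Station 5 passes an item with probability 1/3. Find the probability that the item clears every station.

Multiplying along the chain,
P = 3/7 × 2/3 × 1/6 × 1/3 × 1/3 = 6/1134 = 1/189.

1/189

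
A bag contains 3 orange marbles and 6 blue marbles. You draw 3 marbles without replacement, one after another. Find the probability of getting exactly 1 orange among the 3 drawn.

One ordering (orange drawn first) has probability 3/9 × 6/8 × 5/7 = 90/504 = 5/28.
There are C(3,1) = 3 such orderings, each equally likely, so P = 3 × 5/28 = 15/28.

15/28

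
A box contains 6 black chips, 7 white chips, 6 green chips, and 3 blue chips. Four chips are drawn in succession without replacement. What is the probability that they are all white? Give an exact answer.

1/209

P(every draw is white) = 7/22 × 6/21 × 5/20 × 4/19 = 840/175560 = 1/209.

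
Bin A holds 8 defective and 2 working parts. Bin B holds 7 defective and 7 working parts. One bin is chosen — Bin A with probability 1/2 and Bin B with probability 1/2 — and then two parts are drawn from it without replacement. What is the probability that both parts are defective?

From Bin A: P(both defective) = (8/10)(7/9) = 28/45.
From Bin B: P(both defective) = (7/14)(6/13) = 3/13.
Total probability = (1/2)(28/45) + (1/2)(3/13) = 499/1170.

499/1170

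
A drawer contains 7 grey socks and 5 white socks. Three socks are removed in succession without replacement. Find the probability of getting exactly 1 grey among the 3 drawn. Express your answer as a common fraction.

One ordering (grey drawn first) has probability 7/12 × 5/11 × 4/10 = 140/1320 = 7/66.
There are C(3,1) = 3 such orderings, each equally likely, so P = 3 × 7/66 = 7/22.

7/22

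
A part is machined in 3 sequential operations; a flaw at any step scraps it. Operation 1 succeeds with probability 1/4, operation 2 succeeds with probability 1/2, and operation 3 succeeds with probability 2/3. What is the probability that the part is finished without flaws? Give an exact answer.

Each stage is reached only if all earlier stages succeed, so
P = 1/4 × 1/2 × 2/3 = 2/24 = 1/12.

1/12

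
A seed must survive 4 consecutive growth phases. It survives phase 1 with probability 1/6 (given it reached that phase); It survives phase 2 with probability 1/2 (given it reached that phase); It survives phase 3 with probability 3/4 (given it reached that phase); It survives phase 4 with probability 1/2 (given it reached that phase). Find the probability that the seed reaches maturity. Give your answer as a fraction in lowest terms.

1/32

Each stage is reached only if all earlier stages succeed, so
P = 1/6 × 1/2 × 3/4 × 1/2 = 3/96 = 1/32.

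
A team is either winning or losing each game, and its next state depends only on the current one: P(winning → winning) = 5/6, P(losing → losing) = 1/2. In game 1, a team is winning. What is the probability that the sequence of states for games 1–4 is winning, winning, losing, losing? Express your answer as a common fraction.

5/72

Game 1 is given. For each transition, use the conditional probability from the current state:
P(winning | winning) = 5/6; P(losing | winning) = 1/6; P(losing | losing) = 1/2.
P = 5/6 × 1/6 × 1/2 = 5/72.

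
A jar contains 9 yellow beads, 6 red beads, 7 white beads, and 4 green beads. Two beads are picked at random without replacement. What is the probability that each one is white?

21/325

P(all white) = 7/26 × 6/25 = 42/650 = 21/325.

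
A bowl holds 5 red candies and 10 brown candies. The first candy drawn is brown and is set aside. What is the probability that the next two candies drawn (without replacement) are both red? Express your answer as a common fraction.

10/91

After the first draw, 5 of the remaining 14 candies are red.
P = 5/14 × 4/13 = 20/182 = 10/91.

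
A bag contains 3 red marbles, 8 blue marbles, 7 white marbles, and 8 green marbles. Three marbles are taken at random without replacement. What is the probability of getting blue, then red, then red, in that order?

1/325

Multiply the probability of each draw given the previous ones:
P = 8/26 × 3/25 × 2/24 = 48/15600 = 1/325.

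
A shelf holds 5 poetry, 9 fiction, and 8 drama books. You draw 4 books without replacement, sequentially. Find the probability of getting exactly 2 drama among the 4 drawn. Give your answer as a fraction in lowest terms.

364/1045

One ordering (drama drawn first) has probability 8/22 × 7/21 × 14/20 × 13/19 = 10192/175560 = 182/3135.
There are C(4,2) = 6 such orderings, each equally likely, so P = 6 × 182/3135 = 364/1045.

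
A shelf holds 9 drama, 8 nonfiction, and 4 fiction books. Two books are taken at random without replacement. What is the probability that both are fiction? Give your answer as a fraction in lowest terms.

P = 4/21 × 3/20 = 12/420 = 1/35.

1/35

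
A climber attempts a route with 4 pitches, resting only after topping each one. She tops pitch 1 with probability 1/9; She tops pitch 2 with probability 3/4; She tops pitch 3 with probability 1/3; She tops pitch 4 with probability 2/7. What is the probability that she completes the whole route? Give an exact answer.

Multiplying along the chain,
P = 1/9 × 3/4 × 1/3 × 2/7 = 6/756 = 1/126.

1/126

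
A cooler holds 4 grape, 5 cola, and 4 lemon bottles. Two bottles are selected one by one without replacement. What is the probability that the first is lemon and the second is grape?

Multiply the probability of each draw given the previous ones:
P = 4/13 × 4/12 = 16/156 = 4/39.

4/39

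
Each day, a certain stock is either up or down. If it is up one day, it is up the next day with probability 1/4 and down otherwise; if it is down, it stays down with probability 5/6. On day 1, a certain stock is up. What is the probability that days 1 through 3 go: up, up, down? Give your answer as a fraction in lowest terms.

Day 1 is given. For each transition, use the conditional probability from the current state:
P(up | up) = 1/4; P(down | up) = 3/4.
P = 1/4 × 3/4 = 3/16.

3/16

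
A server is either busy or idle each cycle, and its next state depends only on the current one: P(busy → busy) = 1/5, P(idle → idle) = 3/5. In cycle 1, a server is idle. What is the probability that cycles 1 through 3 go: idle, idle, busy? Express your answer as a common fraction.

6/25

Cycle 1 is given. For each transition, use the conditional probability from the current state:
P(idle | idle) = 3/5; P(busy | idle) = 2/5.
P = 3/5 × 2/5 = 6/25.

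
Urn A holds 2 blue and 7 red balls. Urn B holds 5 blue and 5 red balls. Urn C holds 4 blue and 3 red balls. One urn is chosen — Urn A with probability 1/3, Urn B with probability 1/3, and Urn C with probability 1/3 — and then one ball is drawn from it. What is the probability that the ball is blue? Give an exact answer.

163/378

From Urn A: P(blue) = 2/9.
From Urn B: P(blue) = 5/10.
From Urn C: P(blue) = 4/7.
Total probability = (1/3)(2/9) + (1/3)(5/10) + (1/3)(4/7) = 163/378.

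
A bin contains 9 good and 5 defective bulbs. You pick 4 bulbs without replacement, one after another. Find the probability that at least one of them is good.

996/1001

P(no good) = 5/14 × 4/13 × 3/12 × 2/11 = 120/24024 = 5/1001.
P(at least one) = 1 − 5/1001 = 996/1001.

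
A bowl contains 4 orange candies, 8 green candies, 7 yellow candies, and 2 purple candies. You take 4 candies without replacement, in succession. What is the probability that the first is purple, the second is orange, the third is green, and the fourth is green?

Chain rule:
P = 2/21 × 4/20 × 8/19 × 7/18 = 448/143640 = 8/2565.

8/2565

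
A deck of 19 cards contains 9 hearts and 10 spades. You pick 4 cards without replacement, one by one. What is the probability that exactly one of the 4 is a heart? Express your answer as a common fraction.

One ordering (a heart drawn first) has probability 9/19 × 10/18 × 9/17 × 8/16 = 6480/93024 = 45/646.
There are C(4,1) = 4 such orderings, each equally likely, so P = 4 × 45/646 = 90/323.

90/323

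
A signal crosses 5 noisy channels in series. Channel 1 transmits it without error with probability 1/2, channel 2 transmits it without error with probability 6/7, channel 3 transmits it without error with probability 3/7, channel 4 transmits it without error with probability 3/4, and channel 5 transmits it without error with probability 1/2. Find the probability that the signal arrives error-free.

The events are sequential, so multiply the conditional probabilities:
P = 1/2 × 6/7 × 3/7 × 3/4 × 1/2 = 54/784 = 27/392.

27/392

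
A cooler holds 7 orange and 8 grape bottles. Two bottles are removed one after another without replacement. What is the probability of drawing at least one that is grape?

4/5

P(no grape) = 7/15 × 6/14 = 42/210 = 1/5.
P(at least one) = 1 − 1/5 = 4/5.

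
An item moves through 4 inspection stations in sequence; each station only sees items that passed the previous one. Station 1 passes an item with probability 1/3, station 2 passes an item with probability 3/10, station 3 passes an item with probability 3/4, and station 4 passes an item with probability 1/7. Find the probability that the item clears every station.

Multiplying along the chain,
P = 1/3 × 3/10 × 3/4 × 1/7 = 9/840 = 3/280.

3/280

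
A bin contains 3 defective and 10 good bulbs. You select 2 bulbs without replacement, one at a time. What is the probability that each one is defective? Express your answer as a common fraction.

P(all defective) = 3/13 × 2/12 = 6/156 = 1/26.

1/26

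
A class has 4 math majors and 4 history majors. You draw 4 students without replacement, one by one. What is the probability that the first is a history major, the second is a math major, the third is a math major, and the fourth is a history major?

Each draw changes the counts, so multiply the conditional probabilities along the sequence:
P = 4/8 × 4/7 × 3/6 × 3/5 = 144/1680 = 3/35.

3/35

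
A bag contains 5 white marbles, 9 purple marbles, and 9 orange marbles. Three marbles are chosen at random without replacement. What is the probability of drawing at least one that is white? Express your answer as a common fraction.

P(no white) = 18/23 × 17/22 × 16/21 = 4896/10626 = 816/1771.
P(at least one) = 1 − 816/1771 = 955/1771.

955/1771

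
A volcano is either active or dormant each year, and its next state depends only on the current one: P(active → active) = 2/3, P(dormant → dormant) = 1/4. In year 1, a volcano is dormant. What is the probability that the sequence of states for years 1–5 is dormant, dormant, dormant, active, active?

1/32

Year 1 is given. For each transition, use the conditional probability from the current state:
P(dormant | dormant) = 1/4; P(dormant | dormant) = 1/4; P(active | dormant) = 3/4; P(active | active) = 2/3.
P = 1/4 × 1/4 × 3/4 × 2/3 = 6/192 = 1/32.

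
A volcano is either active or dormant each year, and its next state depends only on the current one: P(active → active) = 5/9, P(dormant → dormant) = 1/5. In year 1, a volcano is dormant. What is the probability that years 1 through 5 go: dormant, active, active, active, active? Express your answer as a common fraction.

100/729

Year 1 is given. For each transition, use the conditional probability from the current state:
P(active | dormant) = 4/5; P(active | active) = 5/9; P(active | active) = 5/9; P(active | active) = 5/9.
P = 4/5 × 5/9 × 5/9 × 5/9 = 500/3645 = 100/729.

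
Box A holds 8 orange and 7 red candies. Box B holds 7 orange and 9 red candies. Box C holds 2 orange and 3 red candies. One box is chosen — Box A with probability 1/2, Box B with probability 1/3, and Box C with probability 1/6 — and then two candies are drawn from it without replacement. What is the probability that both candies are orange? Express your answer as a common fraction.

From Box A: P(both orange) = (8/15)(7/14) = 4/15.
From Box B: P(both orange) = (7/16)(6/15) = 7/40.
From Box C: P(both orange) = (2/5)(1/4) = 1/10.
Total probability = (1/2)(4/15) + (1/3)(7/40) + (1/6)(1/10) = 5/24.

5/24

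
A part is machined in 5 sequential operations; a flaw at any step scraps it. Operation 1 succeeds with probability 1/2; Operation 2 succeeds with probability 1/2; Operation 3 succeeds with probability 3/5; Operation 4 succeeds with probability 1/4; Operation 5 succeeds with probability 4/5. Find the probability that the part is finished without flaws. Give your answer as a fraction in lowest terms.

3/100

Each stage is reached only if all earlier stages succeed, so
P = 1/2 × 1/2 × 3/5 × 1/4 × 4/5 = 12/400 = 3/100.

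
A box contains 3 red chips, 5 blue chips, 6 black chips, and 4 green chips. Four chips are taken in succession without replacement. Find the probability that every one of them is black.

P = 6/18 × 5/17 × 4/16 × 3/15 = 360/73440 = 1/204.

1/204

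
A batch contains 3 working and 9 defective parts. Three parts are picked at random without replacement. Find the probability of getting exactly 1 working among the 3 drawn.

One ordering (working drawn first) has probability 3/12 × 9/11 × 8/10 = 216/1320 = 9/55.
There are C(3,1) = 3 such orderings, each equally likely, so P = 3 × 9/55 = 27/55.

27/55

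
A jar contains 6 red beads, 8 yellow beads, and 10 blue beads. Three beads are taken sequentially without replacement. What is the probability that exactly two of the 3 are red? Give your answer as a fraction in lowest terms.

One ordering (red drawn first) has probability 6/24 × 5/23 × 18/22 = 540/12144 = 45/1012.
There are C(3,2) = 3 such orderings, each equally likely, so P = 3 × 45/1012 = 135/1012.

135/1012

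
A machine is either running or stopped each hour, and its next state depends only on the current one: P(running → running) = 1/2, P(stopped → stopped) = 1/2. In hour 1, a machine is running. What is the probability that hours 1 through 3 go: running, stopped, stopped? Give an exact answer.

Hour 1 is given. For each transition, use the conditional probability from the current state:
P(stopped | running) = 1/2; P(stopped | stopped) = 1/2.
P = 1/2 × 1/2 = 1/4.

1/4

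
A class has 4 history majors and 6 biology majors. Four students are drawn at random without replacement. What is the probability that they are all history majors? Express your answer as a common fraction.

1/210

P(all history majors) = 4/10 × 3/9 × 2/8 × 1/7 = 24/5040 = 1/210.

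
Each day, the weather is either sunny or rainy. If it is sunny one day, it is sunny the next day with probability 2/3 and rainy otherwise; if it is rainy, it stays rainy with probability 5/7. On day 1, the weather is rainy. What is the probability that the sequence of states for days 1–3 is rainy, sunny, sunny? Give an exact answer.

Day 1 is given. For each transition, use the conditional probability from the current state:
P(sunny | rainy) = 2/7; P(sunny | sunny) = 2/3.
P = 2/7 × 2/3 = 4/21.

4/21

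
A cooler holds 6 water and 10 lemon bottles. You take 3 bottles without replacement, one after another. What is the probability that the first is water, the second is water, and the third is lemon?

Multiply the probability of each draw given the previous ones:
P = 6/16 × 5/15 × 10/14 = 300/3360 = 5/56.

5/56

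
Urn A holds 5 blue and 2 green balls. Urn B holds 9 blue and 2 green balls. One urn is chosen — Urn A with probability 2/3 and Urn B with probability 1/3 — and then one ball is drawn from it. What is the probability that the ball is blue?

From Urn A: P(blue) = 5/7.
From Urn B: P(blue) = 9/11.
Total probability = (2/3)(5/7) + (1/3)(9/11) = 173/231.

173/231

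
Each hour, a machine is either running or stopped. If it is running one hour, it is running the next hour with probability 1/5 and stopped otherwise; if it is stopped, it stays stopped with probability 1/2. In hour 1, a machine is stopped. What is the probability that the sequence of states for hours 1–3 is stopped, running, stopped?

2/5

Hour 1 is given. For each transition, use the conditional probability from the current state:
P(running | stopped) = 1/2; P(stopped | running) = 4/5.
P = 1/2 × 4/5 = 4/10 = 2/5.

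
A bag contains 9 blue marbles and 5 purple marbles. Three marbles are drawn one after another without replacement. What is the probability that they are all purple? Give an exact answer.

P(every draw is purple) = 5/14 × 4/13 × 3/12 = 60/2184 = 5/182.

5/182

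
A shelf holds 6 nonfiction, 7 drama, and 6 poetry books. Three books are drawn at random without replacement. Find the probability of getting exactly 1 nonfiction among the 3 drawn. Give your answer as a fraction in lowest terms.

156/323

One ordering (nonfiction drawn first) has probability 6/19 × 13/18 × 12/17 = 936/5814 = 52/323.
There are C(3,1) = 3 such orderings, each equally likely, so P = 3 × 52/323 = 156/323.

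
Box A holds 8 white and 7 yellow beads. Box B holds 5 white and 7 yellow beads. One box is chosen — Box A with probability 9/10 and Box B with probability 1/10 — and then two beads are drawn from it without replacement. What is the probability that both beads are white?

From Box A: P(both white) = (8/15)(7/14) = 4/15.
From Box B: P(both white) = (5/12)(4/11) = 5/33.
Total probability = (9/10)(4/15) + (1/10)(5/33) = 421/1650.

421/1650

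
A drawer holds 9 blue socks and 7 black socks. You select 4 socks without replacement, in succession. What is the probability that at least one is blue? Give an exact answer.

P(no blue) = 7/16 × 6/15 × 5/14 × 4/13 = 840/43680 = 1/52.
P(at least one) = 1 − 1/52 = 51/52.

51/52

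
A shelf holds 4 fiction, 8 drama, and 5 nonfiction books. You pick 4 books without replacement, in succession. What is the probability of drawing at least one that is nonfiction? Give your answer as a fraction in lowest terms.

377/476

P(no nonfiction) = 12/17 × 11/16 × 10/15 × 9/14 = 11880/57120 = 99/476.
P(at least one) = 1 − 99/476 = 377/476.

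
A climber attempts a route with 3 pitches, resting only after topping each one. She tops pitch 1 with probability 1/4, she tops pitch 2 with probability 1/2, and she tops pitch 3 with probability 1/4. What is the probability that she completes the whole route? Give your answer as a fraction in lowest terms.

Multiplying along the chain,
P = 1/4 × 1/2 × 1/4 = 1/32.

1/32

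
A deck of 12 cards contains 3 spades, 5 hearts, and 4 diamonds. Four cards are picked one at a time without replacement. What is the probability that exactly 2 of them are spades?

12/55

One ordering (spades drawn first) has probability 3/12 × 2/11 × 9/10 × 8/9 = 432/11880 = 2/55.
There are C(4,2) = 6 such orderings, each equally likely, so P = 6 × 2/55 = 12/55.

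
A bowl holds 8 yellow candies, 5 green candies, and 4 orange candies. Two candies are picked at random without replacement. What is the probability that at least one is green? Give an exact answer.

P(no green) = 12/17 × 11/16 = 132/272 = 33/68.
P(at least one) = 1 − 33/68 = 35/68.

35/68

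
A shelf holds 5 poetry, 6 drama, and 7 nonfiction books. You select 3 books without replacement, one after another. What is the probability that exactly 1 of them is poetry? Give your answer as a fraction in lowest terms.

65/136

One ordering (poetry drawn first) has probability 5/18 × 13/17 × 12/16 = 780/4896 = 65/408.
There are C(3,1) = 3 such orderings, each equally likely, so P = 3 × 65/408 = 65/136.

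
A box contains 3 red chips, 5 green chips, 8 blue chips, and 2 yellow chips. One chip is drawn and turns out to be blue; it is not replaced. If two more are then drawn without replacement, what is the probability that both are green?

After the first draw, 5 of the remaining 17 chips are green.
P = 5/17 × 4/16 = 20/272 = 5/68.

5/68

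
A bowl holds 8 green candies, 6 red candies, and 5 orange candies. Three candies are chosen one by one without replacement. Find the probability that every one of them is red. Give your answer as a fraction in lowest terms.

20/969

P = 6/19 × 5/18 × 4/17 = 120/5814 = 20/969.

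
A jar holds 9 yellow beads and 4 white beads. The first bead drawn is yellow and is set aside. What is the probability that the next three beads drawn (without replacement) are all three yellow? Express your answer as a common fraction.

After the first draw, 8 of the remaining 12 beads are yellow.
P = 8/12 × 7/11 × 6/10 = 336/1320 = 14/55.

14/55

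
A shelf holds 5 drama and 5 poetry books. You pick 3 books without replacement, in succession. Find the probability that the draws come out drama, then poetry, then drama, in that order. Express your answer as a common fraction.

5/36

Chain rule:
P = 5/10 × 5/9 × 4/8 = 100/720 = 5/36.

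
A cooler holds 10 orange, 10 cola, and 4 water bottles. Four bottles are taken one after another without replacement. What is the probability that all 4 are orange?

5/253

P = 10/24 × 9/23 × 8/22 × 7/21 = 5040/255024 = 5/253.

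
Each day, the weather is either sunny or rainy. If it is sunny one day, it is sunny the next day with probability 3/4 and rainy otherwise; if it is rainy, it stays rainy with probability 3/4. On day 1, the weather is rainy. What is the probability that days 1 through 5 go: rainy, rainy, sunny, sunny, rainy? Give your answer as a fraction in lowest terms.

Day 1 is given. For each transition, use the conditional probability from the current state:
P(rainy | rainy) = 3/4; P(sunny | rainy) = 1/4; P(sunny | sunny) = 3/4; P(rainy | sunny) = 1/4.
P = 3/4 × 1/4 × 3/4 × 1/4 = 9/256.

9/256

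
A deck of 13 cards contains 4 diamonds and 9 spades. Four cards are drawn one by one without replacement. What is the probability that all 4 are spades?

P = 9/13 × 8/12 × 7/11 × 6/10 = 3024/17160 = 126/715.

126/715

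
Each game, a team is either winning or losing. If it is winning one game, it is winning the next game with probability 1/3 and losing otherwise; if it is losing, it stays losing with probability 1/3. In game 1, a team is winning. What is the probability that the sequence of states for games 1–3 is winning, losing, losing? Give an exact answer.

Game 1 is given. For each transition, use the conditional probability from the current state:
P(losing | winning) = 2/3; P(losing | losing) = 1/3.
P = 2/3 × 1/3 = 2/9.

2/9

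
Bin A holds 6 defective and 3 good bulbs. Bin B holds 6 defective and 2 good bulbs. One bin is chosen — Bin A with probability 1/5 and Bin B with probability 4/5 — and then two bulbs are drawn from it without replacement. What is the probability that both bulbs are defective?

43/84

From Bin A: P(both defective) = (6/9)(5/8) = 5/12.
From Bin B: P(both defective) = (6/8)(5/7) = 15/28.
Total probability = (1/5)(5/12) + (4/5)(15/28) = 43/84.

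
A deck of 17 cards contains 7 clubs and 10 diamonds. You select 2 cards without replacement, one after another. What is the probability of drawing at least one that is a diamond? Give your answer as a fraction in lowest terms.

115/136

P(no diamonds) = 7/17 × 6/16 = 42/272 = 21/136.
P(at least one) = 1 − 21/136 = 115/136.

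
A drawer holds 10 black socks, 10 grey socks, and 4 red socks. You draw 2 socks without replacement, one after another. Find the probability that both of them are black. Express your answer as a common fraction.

15/92

P = 10/24 × 9/23 = 90/552 = 15/92.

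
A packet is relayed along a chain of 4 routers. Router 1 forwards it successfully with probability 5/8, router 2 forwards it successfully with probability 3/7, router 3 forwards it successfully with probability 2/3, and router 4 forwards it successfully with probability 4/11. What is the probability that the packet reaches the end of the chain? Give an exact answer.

5/77

The events are sequential, so multiply the conditional probabilities:
P = 5/8 × 3/7 × 2/3 × 4/11 = 120/1848 = 5/77.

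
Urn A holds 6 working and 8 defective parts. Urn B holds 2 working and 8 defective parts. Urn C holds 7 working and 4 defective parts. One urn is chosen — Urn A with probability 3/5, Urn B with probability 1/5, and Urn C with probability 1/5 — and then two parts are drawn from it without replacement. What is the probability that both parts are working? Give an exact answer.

1619/9009

From Urn A: P(both working) = (6/14)(5/13) = 15/91.
From Urn B: P(both working) = (2/10)(1/9) = 1/45.
From Urn C: P(both working) = (7/11)(6/10) = 21/55.
Total probability = (3/5)(15/91) + (1/5)(1/45) + (1/5)(21/55) = 1619/9009.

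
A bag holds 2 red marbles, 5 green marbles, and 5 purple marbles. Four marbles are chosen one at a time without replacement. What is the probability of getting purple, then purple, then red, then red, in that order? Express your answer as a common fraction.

1/297

Each draw changes the counts, so multiply the conditional probabilities along the sequence:
P = 5/12 × 4/11 × 2/10 × 1/9 = 40/11880 = 1/297.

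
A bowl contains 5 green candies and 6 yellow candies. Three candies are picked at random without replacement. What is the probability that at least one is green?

29/33

P(no green) = 6/11 × 5/10 × 4/9 = 120/990 = 4/33.
P(at least one) = 1 − 4/33 = 29/33.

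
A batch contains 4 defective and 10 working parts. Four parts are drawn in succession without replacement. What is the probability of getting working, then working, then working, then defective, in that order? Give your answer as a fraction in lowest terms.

120/1001

Multiply the probability of each draw given the previous ones:
P = 10/14 × 9/13 × 8/12 × 4/11 = 2880/24024 = 120/1001.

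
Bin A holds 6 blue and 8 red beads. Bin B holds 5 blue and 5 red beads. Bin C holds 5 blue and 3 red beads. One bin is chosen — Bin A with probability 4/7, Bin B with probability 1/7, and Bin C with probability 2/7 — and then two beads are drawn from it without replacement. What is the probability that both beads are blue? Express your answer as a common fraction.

From Bin A: P(both blue) = (6/14)(5/13) = 15/91.
From Bin B: P(both blue) = (5/10)(4/9) = 2/9.
From Bin C: P(both blue) = (5/8)(4/7) = 5/14.
Total probability = (4/7)(15/91) + (1/7)(2/9) + (2/7)(5/14) = 1307/5733.

1307/5733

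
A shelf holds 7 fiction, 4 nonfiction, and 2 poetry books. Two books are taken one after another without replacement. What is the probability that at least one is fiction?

P(no fiction) = 6/13 × 5/12 = 30/156 = 5/26.
P(at least one) = 1 − 5/26 = 21/26.

21/26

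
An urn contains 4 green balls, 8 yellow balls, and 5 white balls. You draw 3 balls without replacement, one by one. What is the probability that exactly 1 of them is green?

One ordering (green drawn first) has probability 4/17 × 13/16 × 12/15 = 624/4080 = 13/85.
There are C(3,1) = 3 such orderings, each equally likely, so P = 3 × 13/85 = 39/85.

39/85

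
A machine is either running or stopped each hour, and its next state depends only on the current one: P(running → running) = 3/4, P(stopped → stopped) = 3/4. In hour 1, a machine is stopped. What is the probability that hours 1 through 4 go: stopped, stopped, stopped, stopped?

Hour 1 is given. For each transition, use the conditional probability from the current state:
P(stopped | stopped) = 3/4; P(stopped | stopped) = 3/4; P(stopped | stopped) = 3/4.
P = 3/4 × 3/4 × 3/4 = 27/64.

27/64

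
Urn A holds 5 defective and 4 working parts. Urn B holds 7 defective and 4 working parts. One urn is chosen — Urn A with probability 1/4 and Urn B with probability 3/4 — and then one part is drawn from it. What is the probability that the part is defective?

From Urn A: P(defective) = 5/9.
From Urn B: P(defective) = 7/11.
Total probability = (1/4)(5/9) + (3/4)(7/11) = 61/99.

61/99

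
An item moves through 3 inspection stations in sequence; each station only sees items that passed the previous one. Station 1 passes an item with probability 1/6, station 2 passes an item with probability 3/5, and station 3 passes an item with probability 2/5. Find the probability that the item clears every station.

1/25

Multiplying along the chain,
P = 1/6 × 3/5 × 2/5 = 6/150 = 1/25.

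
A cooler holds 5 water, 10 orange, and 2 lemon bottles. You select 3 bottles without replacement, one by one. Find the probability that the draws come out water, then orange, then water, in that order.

5/102

Each draw changes the counts, so multiply the conditional probabilities along the sequence:
P = 5/17 × 10/16 × 4/15 = 200/4080 = 5/102.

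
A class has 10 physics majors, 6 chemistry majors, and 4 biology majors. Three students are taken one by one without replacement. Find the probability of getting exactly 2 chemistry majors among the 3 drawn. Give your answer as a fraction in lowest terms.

One ordering (chemistry majors drawn first) has probability 6/20 × 5/19 × 14/18 = 420/6840 = 7/114.
There are C(3,2) = 3 such orderings, each equally likely, so P = 3 × 7/114 = 7/38.

7/38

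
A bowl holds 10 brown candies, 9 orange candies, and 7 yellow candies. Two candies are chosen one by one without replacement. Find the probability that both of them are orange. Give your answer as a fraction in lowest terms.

P(every draw is orange) = 9/26 × 8/25 = 72/650 = 36/325.

36/325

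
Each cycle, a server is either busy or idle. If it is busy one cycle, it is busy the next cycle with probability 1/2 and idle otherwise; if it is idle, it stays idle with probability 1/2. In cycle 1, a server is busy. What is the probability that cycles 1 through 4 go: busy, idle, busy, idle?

1/8

Cycle 1 is given. For each transition, use the conditional probability from the current state:
P(idle | busy) = 1/2; P(busy | idle) = 1/2; P(idle | busy) = 1/2.
P = 1/2 × 1/2 × 1/2 = 1/8.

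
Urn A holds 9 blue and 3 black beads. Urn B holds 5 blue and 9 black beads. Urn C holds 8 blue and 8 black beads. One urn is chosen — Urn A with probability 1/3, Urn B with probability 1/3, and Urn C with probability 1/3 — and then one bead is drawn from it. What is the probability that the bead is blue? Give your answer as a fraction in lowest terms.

From Urn A: P(blue) = 9/12.
From Urn B: P(blue) = 5/14.
From Urn C: P(blue) = 8/16.
Total probability = (1/3)(9/12) + (1/3)(5/14) + (1/3)(8/16) = 15/28.

15/28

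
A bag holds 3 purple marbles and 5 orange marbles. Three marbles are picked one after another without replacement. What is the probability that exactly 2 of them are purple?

15/56

One ordering (purple drawn first) has probability 3/8 × 2/7 × 5/6 = 30/336 = 5/56.
There are C(3,2) = 3 such orderings, each equally likely, so P = 3 × 5/56 = 15/56.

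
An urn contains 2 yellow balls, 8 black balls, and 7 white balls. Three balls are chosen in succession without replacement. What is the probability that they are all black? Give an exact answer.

7/85

P(every draw is black) = 8/17 × 7/16 × 6/15 = 336/4080 = 7/85.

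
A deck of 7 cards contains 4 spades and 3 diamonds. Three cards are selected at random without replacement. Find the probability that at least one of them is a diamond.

P(no diamonds) = 4/7 × 3/6 × 2/5 = 24/210 = 4/35.
P(at least one) = 1 − 4/35 = 31/35.

31/35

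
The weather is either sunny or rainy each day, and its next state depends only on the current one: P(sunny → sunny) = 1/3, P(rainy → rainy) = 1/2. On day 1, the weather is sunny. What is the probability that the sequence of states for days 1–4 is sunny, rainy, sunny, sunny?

Day 1 is given. For each transition, use the conditional probability from the current state:
P(rainy | sunny) = 2/3; P(sunny | rainy) = 1/2; P(sunny | sunny) = 1/3.
P = 2/3 × 1/2 × 1/3 = 2/18 = 1/9.

1/9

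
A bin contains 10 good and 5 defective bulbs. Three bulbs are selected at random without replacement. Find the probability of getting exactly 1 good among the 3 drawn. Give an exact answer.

One ordering (good drawn first) has probability 10/15 × 5/14 × 4/13 = 200/2730 = 20/273.
There are C(3,1) = 3 such orderings, each equally likely, so P = 3 × 20/273 = 20/91.

20/91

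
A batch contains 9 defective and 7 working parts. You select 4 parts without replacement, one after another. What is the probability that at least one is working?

P(no working) = 9/16 × 8/15 × 7/14 × 6/13 = 3024/43680 = 9/130.
P(at least one) = 1 − 9/130 = 121/130.

121/130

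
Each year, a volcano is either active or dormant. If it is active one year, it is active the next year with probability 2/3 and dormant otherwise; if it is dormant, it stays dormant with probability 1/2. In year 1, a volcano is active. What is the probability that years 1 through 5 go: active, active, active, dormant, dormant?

2/27

Year 1 is given. For each transition, use the conditional probability from the current state:
P(active | active) = 2/3; P(active | active) = 2/3; P(dormant | active) = 1/3; P(dormant | dormant) = 1/2.
P = 2/3 × 2/3 × 1/3 × 1/2 = 4/54 = 2/27.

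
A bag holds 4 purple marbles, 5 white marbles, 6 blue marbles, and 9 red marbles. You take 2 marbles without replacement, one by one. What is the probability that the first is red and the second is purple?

3/46

Each draw changes the counts, so multiply the conditional probabilities along the sequence:
P = 9/24 × 4/23 = 36/552 = 3/46.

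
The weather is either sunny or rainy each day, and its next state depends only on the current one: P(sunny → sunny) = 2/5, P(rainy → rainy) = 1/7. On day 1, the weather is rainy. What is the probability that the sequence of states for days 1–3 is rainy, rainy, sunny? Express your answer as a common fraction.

6/49

Day 1 is given. For each transition, use the conditional probability from the current state:
P(rainy | rainy) = 1/7; P(sunny | rainy) = 6/7.
P = 1/7 × 6/7 = 6/49.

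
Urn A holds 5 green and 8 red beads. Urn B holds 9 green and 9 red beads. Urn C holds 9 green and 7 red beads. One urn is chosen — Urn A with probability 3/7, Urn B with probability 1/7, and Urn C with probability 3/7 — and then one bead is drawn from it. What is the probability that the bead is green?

From Urn A: P(green) = 5/13.
From Urn B: P(green) = 9/18.
From Urn C: P(green) = 9/16.
Total probability = (3/7)(5/13) + (1/7)(9/18) + (3/7)(9/16) = 695/1456.

695/1456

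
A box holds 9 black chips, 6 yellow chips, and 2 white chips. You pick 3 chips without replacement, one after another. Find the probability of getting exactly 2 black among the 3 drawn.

36/85

One ordering (black drawn first) has probability 9/17 × 8/16 × 8/15 = 576/4080 = 12/85.
There are C(3,2) = 3 such orderings, each equally likely, so P = 3 × 12/85 = 36/85.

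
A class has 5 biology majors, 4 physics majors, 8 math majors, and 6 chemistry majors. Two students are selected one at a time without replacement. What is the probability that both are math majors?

28/253

P(all math majors) = 8/23 × 7/22 = 56/506 = 28/253.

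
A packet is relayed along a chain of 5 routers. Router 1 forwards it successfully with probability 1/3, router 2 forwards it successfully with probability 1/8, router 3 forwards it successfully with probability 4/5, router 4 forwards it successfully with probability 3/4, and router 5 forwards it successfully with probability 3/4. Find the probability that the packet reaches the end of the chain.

3/160

Each stage is reached only if all earlier stages succeed, so
P = 1/3 × 1/8 × 4/5 × 3/4 × 3/4 = 36/1920 = 3/160.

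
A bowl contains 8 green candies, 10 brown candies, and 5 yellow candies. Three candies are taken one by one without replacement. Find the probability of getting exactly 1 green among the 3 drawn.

One ordering (green drawn first) has probability 8/23 × 15/22 × 14/21 = 1680/10626 = 40/253.
There are C(3,1) = 3 such orderings, each equally likely, so P = 3 × 40/253 = 120/253.

120/253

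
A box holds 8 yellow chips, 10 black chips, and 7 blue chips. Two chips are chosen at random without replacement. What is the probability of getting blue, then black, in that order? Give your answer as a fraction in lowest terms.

Multiply the probability of each draw given the previous ones:
P = 7/25 × 10/24 = 70/600 = 7/60.

7/60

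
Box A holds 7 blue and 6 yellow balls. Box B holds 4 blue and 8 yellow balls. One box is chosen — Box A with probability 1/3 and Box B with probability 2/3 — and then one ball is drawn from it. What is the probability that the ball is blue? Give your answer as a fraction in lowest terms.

47/117

From Box A: P(blue) = 7/13.
From Box B: P(blue) = 4/12.
Total probability = (1/3)(7/13) + (2/3)(4/12) = 47/117.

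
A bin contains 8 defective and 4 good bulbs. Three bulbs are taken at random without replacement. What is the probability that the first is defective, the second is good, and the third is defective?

28/165

Multiply the probability of each draw given the previous ones:
P = 8/12 × 4/11 × 7/10 = 224/1320 = 28/165.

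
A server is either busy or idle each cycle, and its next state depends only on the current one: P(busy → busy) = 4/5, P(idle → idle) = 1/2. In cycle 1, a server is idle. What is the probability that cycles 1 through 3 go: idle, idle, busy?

1/4

Cycle 1 is given. For each transition, use the conditional probability from the current state:
P(idle | idle) = 1/2; P(busy | idle) = 1/2.
P = 1/2 × 1/2 = 1/4.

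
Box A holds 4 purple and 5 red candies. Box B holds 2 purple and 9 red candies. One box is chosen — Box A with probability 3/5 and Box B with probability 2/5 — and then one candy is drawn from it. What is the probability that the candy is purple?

56/165

From Box A: P(purple) = 4/9.
From Box B: P(purple) = 2/11.
Total probability = (3/5)(4/9) + (2/5)(2/11) = 56/165.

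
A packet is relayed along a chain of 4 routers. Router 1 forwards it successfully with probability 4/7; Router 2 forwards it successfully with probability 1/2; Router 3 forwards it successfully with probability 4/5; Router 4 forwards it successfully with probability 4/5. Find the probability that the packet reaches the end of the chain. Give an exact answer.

Multiplying along the chain,
P = 4/7 × 1/2 × 4/5 × 4/5 = 64/350 = 32/175.

32/175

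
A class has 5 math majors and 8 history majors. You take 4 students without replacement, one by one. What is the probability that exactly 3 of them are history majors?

56/143

One ordering (history majors drawn first) has probability 8/13 × 7/12 × 6/11 × 5/10 = 1680/17160 = 14/143.
There are C(4,3) = 4 such orderings, each equally likely, so P = 4 × 14/143 = 56/143.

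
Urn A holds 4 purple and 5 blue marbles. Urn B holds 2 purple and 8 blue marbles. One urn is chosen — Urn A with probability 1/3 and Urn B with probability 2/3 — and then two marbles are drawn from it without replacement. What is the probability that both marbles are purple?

19/270

From Urn A: P(both purple) = (4/9)(3/8) = 1/6.
From Urn B: P(both purple) = (2/10)(1/9) = 1/45.
Total probability = (1/3)(1/6) + (2/3)(1/45) = 19/270.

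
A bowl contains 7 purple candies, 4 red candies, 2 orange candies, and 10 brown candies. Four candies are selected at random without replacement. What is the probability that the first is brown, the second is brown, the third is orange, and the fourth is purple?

3/506

Chain rule:
P = 10/23 × 9/22 × 2/21 × 7/20 = 1260/212520 = 3/506.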